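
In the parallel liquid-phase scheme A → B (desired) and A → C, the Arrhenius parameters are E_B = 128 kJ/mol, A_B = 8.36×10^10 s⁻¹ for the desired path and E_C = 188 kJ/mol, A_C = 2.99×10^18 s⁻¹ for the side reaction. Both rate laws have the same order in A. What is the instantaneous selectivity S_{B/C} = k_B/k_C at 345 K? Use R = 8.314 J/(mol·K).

With equal orders, S_{B/C} = k_B/k_C = (A_B/A_C)·exp[(E_C−E_B)/(RT)].
(E_C−E_B)/(RT) = (188−128)×10³/(8.314×345) = 60000/2868 = 20.92.
k_B/k_C = (8.36×10^10/2.99×10^18)·exp(20.92) = 2.796×10^-8 × 1.215×10^9 = 34.0.

34.0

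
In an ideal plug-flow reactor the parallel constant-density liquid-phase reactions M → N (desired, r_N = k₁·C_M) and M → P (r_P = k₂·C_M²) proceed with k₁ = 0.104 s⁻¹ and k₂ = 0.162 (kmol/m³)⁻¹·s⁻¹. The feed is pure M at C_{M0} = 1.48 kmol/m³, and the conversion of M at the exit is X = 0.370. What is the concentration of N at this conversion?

C_M = C_{M0}(1−X) = 0.9324 kmol/m³.
Along a PFR/batch, dC_N/dC_M = −r_N/(r_N+r_P) = −k₁/(k₁+k₂·C_M).
Integrating from C_{M0} to C_M: C_N = (0.104/0.162)·ln[(0.104+0.162·1.48)/(0.104+0.162·0.932)] = 0.6420·ln(0.3438/0.2550) = 0.1916 kmol/m³.

0.192 kmol/m³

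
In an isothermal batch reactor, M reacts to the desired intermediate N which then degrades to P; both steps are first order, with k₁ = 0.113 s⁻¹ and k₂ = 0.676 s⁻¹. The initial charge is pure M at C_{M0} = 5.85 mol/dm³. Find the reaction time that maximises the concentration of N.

3.18 s

For first-order series the maximum of C_N occurs at t_opt = ln(k₂/k₁)/(k₂−k₁).
= ln(0.676/0.113)/(0.676−0.113) = ln(5.982)/0.5630 = 1.789/0.5630 = 3.18 s.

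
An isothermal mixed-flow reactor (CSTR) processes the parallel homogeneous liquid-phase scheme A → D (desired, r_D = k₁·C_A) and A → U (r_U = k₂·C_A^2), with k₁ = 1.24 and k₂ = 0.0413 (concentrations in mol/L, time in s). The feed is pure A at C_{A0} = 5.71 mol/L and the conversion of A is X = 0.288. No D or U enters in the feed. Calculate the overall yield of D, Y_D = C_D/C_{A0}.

0.254

Exit C_A = C_{A0}(1−X) = 5.71×0.712 = 4.066 mol/L.
Rates in a CSTR are evaluated at the outlet concentration: r_D = 1.24×4.066 = 5.041, r_U = 0.0413×4.066^2 = 0.6826.
Fraction of consumed A going to D: r_D/(r_D+r_U) = 0.8807.
C_D = 0.8807·C_{A0}·X = 0.8807×5.71×0.288 = 1.45 mol/L; Y_D = C_D/C_{A0} = 0.254.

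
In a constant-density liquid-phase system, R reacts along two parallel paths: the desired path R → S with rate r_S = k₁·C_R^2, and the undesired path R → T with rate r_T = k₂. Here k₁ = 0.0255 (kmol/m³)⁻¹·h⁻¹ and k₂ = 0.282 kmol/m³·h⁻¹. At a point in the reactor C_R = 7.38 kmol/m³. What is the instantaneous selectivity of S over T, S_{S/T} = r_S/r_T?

S_{S/T} = r_S/r_T = (k₁·C_R^2)/(k₂) = (k₁/k₂)·C_R^2.
= (0.0255×7.380^2) / (0.282) = 1.389/0.2820 = 4.92.
Since the desired path is higher order in R, keeping C_R high (PFR or concentrated feed) favours S.

4.92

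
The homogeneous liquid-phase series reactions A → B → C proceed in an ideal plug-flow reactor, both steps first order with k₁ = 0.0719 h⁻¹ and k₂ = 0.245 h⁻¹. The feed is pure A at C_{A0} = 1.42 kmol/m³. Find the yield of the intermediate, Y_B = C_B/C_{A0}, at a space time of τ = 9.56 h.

Solving the coupled first-order balances gives C_B(τ) = [k₁/(k₂−k₁)]·C_{A0}·(e^(−k₁τ) − e^(−k₂τ)).
e^(−k₁τ) = e^(−0.0719×9.56) = e^(−0.6874) = 0.5029; e^(−k₂τ) = e^(−2.342) = 0.09612.
C_B = 0.0719×1.42/(0.245−0.0719) × (0.5029−0.09612) = 0.5898×0.4068 = 0.2399 kmol/m³.
Y_B = C_B/C_{A0} = 0.2399/1.42 = 0.169.

0.169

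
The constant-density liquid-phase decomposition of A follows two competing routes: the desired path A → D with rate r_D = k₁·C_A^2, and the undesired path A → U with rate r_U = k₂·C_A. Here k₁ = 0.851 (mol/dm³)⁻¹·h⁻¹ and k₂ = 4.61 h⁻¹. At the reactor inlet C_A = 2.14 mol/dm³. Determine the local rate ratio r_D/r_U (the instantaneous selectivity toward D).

0.395

S_{D/U} = r_D/r_U = (k₁·C_A^2)/(k₂·C_A) = (k₁/k₂)·C_A.
= (0.851×2.140^2) / (4.61×2.140) = 3.897/9.865 = 0.395.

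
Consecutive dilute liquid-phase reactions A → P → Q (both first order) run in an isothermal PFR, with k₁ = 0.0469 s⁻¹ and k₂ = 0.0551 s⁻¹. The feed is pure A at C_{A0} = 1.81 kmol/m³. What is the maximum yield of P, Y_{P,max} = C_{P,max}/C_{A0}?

For a first-order series the maximum intermediate yield is C_{P,max}/C_{A0} = (k₁/k₂)^[k₂/(k₂−k₁)].
= (0.0469/0.0551)^(0.0551/(0.0551−0.0469)) = (0.8512)^(6.720) = 0.3387.

0.339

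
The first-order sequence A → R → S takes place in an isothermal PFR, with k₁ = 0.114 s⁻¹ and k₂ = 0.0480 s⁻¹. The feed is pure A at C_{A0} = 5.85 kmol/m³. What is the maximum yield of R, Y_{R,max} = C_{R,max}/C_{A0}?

Evaluating C_R at τ_opt = ln(k₂/k₁)/(k₂−k₁) gives C_{R,max}/C_{A0} = (k₁/k₂)^[k₂/(k₂−k₁)].
= (0.114/0.0480)^(0.0480/(0.0480−0.114)) = (2.375)^(-0.7273) = 0.5331.

0.533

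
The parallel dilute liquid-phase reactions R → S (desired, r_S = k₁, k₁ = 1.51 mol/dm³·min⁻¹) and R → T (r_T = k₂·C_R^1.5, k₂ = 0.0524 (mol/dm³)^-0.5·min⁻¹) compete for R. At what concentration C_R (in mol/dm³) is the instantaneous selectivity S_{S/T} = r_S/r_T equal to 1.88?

6.17 mol/dm³

S_{S/T} = (k₁/k₂)·C_R^-1.5 ⇒ C_R = (S·k₂/k₁)^(1/(-1.5)).
= (1.88×0.0524/1.51)^(-0.6667) = (0.06524)^(-0.6667) = 6.17 mol/dm³.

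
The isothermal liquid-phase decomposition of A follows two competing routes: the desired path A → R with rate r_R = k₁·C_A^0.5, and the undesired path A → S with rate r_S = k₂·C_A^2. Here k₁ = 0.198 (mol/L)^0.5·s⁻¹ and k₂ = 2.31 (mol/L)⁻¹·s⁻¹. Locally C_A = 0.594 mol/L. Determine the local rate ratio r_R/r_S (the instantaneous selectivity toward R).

S_{R/S} = r_R/r_S = (k₁·C_A^0.5)/(k₂·C_A^2) = (k₁/k₂)·C_A^-1.5.
= (0.198×0.5940^0.5) / (2.31×0.5940^2) = 0.1526/0.8151 = 0.187.

0.187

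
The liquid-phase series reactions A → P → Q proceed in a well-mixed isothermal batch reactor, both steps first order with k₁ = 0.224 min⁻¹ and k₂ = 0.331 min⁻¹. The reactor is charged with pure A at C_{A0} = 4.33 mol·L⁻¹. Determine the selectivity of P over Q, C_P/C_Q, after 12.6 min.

0.109

For first-order series with pure A initially, C_P(t) = k₁C_{A0}/(k₂−k₁)·(e^(−k₁t) − e^(−k₂t)).
e^(−k₁t) = e^(−0.224×12.6) = e^(−2.822) = 0.05946; e^(−k₂t) = e^(−4.171) = 0.01544.
C_P = 0.224×4.33/(0.331−0.224) × (0.05946−0.01544) = 9.065×0.04402 = 0.3990 mol·L⁻¹.
C_A = C_{A0}e^(−k₁t) = 0.2575 mol·L⁻¹, so C_Q = C_{A0}−C_A−C_P = 3.673 mol·L⁻¹; C_P/C_Q = 0.109.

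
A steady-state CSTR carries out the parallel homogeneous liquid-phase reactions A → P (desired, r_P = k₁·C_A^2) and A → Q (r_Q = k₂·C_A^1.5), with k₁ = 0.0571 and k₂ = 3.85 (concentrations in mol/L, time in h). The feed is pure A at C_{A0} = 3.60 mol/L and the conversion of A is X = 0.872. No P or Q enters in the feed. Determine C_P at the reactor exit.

0.0313 mol/L

Exit C_A = C_{A0}(1−X) = 3.60×0.128 = 0.4608 mol/L.
In a CSTR the entire volume is at exit conditions, so r_P = 0.0571×0.4608^2 = 0.01212 and r_Q = 3.85×0.4608^1.5 = 1.204.
Fraction of consumed A going to P: r_P/(r_P+r_Q) = 0.009967.
C_P = 0.009967·C_{A0}·X = 0.009967×3.60×0.872 = 0.0313 mol/L.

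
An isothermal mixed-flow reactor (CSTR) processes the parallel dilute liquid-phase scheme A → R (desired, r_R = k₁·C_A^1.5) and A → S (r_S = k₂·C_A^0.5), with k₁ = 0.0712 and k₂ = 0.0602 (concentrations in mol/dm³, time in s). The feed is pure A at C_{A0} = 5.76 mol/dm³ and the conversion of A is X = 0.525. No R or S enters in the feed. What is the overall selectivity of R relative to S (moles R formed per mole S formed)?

Exit C_A = C_{A0}(1−X) = 5.76×0.475 = 2.736 mol/dm³.
Rates in a CSTR are evaluated at the outlet concentration: r_R = 0.0712×2.736^1.5 = 0.3222, r_S = 0.0602×2.736^0.5 = 0.09958.
Overall selectivity = C_R/C_S = r_Rτ/(r_Sτ) = r_R/r_S = 3.24.

3.24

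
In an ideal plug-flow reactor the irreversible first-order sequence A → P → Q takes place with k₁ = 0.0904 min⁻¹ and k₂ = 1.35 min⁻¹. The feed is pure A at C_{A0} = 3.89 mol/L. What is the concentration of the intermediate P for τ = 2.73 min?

Solving the coupled first-order balances gives C_P(τ) = [k₁/(k₂−k₁)]·C_{A0}·(e^(−k₁τ) − e^(−k₂τ)).
e^(−k₁τ) = e^(−0.0904×2.73) = e^(−0.2468) = 0.7813; e^(−k₂τ) = e^(−3.686) = 0.02508.
C_P = 0.0904×3.89/(1.35−0.0904) × (0.7813−0.02508) = 0.2792×0.7562 = 0.2111 mol/L.

0.211 mol/L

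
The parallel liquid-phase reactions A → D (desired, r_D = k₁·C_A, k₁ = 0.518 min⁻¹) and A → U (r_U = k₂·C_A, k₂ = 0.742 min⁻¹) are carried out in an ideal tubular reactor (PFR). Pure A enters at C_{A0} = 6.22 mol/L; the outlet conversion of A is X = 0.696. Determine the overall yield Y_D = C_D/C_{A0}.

0.286

C_A = C_{A0}(1−X) = 1.891 mol/L.
Both paths are first order in A, so the instantaneous fraction to D is constant: dC_D/d(−C_A) = k₁/(k₁+k₂) = 0.4111.
C_D = 0.4111·(C_{A0}−C_A) = 0.4111×4.329 = 1.78 mol/L.
Y_D = C_D/C_{A0} = 1.780/6.22 = 0.286.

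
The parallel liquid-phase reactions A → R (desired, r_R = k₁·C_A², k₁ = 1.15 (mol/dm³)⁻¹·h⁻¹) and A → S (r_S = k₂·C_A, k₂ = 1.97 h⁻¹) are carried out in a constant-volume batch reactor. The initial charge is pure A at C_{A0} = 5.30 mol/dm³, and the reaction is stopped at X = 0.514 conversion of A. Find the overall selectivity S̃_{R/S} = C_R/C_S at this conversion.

C_A = C_{A0}(1−X) = 2.576 mol/dm³.
Along a PFR/batch, dC_S/dC_A = −r_S/(r_R+r_S) = −k₂/(k₂+k₁·C_A).
Integrating from C_{A0} to C_A: C_S = (1.97/1.15)·ln[(1.97+1.15·5.30)/(1.97+1.15·2.58)] = 1.713·ln(8.065/4.932) = 0.8424 mol/dm³.
Then C_R = (C_{A0}−C_A) − C_S = 2.724 − 0.8424 = 1.882 mol/dm³.
S̃_{R/S} = C_R/C_S = 1.882/0.8424 = 2.23.

2.23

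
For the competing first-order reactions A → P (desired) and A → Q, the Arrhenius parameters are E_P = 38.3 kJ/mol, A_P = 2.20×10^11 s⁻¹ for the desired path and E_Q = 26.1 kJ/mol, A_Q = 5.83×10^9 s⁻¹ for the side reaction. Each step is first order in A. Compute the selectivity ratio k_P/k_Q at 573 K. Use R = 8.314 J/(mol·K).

2.91

With equal orders, S_{P/Q} = k_P/k_Q = (A_P/A_Q)·exp[(E_Q−E_P)/(RT)].
(E_Q−E_P)/(RT) = (26.1−38.3)×10³/(8.314×573) = -12200/4764 = -2.561.
k_P/k_Q = (2.20×10^11/5.83×10^9)·exp(-2.561) = 37.74 × 0.07723 = 2.91.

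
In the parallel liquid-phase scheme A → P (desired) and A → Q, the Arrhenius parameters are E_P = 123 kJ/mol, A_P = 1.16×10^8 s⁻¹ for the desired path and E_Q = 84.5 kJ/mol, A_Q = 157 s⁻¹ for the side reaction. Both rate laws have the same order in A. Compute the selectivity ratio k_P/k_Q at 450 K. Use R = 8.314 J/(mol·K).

25.1

k_P/k_Q = (A_P/A_Q)·exp[−(E_P−E_Q)/(RT)] = (A_P/A_Q)·exp[(E_Q−E_P)/(RT)].
(E_Q−E_P)/(RT) = (84.5−123)×10³/(8.314×450) = -38500/3741 = -10.29.
k_P/k_Q = (1.16×10^8/157)·exp(-10.29) = 7.389×10^5 × 3.395×10^-5 = 25.1.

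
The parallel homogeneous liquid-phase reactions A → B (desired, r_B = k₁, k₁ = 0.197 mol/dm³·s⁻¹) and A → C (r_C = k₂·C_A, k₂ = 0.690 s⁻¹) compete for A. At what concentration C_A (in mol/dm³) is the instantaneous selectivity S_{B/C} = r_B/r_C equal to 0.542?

S_{B/C} = (k₁/k₂)·C_A⁻¹ ⇒ C_A = (S·k₂/k₁)^(-1).
= (0.542×0.690/0.197)^(-1) = (1.898)^(-1) = 0.527 mol/dm³.

0.527 mol/dm³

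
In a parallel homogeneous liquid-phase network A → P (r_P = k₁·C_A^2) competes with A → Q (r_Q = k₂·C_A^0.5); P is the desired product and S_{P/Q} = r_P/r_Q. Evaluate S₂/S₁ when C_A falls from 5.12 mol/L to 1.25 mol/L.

0.121

S_{P/Q} = (k₁/k₂)·C_A^1.5, so S₂/S₁ = (C_{A,2}/C_{A,1})^1.5.
= (1.25/5.12)^1.5 = (0.2441)^1.5 = 0.121.
Selectivity toward P falls as C_A falls — high-concentration operation is favoured.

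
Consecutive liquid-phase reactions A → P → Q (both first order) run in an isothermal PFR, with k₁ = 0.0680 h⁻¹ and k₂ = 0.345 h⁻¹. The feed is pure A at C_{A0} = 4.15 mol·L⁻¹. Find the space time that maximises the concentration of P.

The intermediate peaks when r₁ = r₂, i.e. k₁e^(−k₁τ) = k₂e^(−k₂τ), giving τ_opt = ln(k₂/k₁)/(k₂−k₁).
= ln(0.345/0.0680)/(0.345−0.0680) = ln(5.074)/0.2770 = 1.624/0.2770 = 5.86 h.

5.86 h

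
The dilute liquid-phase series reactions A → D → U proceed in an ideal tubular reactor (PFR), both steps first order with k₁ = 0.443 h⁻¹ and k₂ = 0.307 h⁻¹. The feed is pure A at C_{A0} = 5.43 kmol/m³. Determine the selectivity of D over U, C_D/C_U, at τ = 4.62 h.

0.732

For first-order series with pure A initially, C_D(τ) = k₁C_{A0}/(k₂−k₁)·(e^(−k₁τ) − e^(−k₂τ)).
e^(−k₁τ) = e^(−0.443×4.62) = e^(−2.047) = 0.1292; e^(−k₂τ) = e^(−1.418) = 0.2421.
C_D = 0.443×5.43/(0.307−0.443) × (0.1292−0.2421) = (-17.69)×(-0.1129) = 1.998 kmol/m³.
C_A = C_{A0}e^(−k₁τ) = 0.7014 kmol/m³, so C_U = C_{A0}−C_A−C_D = 2.731 kmol/m³; C_D/C_U = 0.732.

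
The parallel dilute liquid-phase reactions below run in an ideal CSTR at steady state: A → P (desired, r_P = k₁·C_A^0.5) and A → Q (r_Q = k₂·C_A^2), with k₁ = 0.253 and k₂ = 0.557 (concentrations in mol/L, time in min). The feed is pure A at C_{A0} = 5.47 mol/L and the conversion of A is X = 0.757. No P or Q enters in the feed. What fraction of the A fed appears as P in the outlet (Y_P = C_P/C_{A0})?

Exit C_A = C_{A0}(1−X) = 5.47×0.243 = 1.329 mol/L.
Rates in a CSTR are evaluated at the outlet concentration: r_P = 0.253×1.329^0.5 = 0.2917, r_Q = 0.557×1.329^2 = 0.9841.
Fraction of consumed A going to P: r_P/(r_P+r_Q) = 0.2286.
C_P = 0.2286·C_{A0}·X = 0.2286×5.47×0.757 = 0.947 mol/L; Y_P = C_P/C_{A0} = 0.173.

0.173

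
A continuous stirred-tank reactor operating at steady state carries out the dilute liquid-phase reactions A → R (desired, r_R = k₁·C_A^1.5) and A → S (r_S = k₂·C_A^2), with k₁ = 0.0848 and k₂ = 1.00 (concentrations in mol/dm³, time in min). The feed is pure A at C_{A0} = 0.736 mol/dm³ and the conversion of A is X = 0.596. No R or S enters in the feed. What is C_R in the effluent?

0.0590 mol/dm³

Exit C_A = C_{A0}(1−X) = 0.736×0.404 = 0.2973 mol/dm³.
In a CSTR the entire volume is at exit conditions, so r_R = 0.0848×0.2973^1.5 = 0.01375 and r_S = 1.00×0.2973^2 = 0.08841.
Fraction of consumed A going to R: r_R/(r_R+r_S) = 0.1346.
C_R = 0.1346·C_{A0}·X = 0.1346×0.736×0.596 = 0.0590 mol/dm³.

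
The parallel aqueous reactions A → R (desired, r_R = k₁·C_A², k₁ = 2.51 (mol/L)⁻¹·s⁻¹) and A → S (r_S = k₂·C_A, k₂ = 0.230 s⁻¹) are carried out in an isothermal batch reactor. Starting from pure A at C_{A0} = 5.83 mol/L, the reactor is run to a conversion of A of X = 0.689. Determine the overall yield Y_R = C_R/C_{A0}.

0.671

C_A = C_{A0}(1−X) = 1.813 mol/L.
Along a PFR/batch, dC_S/dC_A = −r_S/(r_R+r_S) = −k₂/(k₂+k₁·C_A).
Integrating from C_{A0} to C_A: C_S = (0.230/2.51)·ln[(0.230+2.51·5.83)/(0.230+2.51·1.81)] = 0.09163·ln(14.86/4.781) = 0.1039 mol/L.
Then C_R = (C_{A0}−C_A) − C_S = 4.017 − 0.1039 = 3.913 mol/L.
Y_R = C_R/C_{A0} = 3.913/5.83 = 0.671.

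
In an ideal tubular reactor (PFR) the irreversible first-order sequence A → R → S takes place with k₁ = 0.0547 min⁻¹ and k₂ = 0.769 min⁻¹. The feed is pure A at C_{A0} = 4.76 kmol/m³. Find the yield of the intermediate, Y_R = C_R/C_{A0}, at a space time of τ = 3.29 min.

0.0579

Solving the coupled first-order balances gives C_R(τ) = [k₁/(k₂−k₁)]·C_{A0}·(e^(−k₁τ) − e^(−k₂τ)).
e^(−k₁τ) = e^(−0.0547×3.29) = e^(−0.1800) = 0.8353; e^(−k₂τ) = e^(−2.530) = 0.07966.
C_R = 0.0547×4.76/(0.769−0.0547) × (0.8353−0.07966) = 0.3645×0.7556 = 0.2754 kmol/m³.
Y_R = C_R/C_{A0} = 0.2754/4.76 = 0.0579.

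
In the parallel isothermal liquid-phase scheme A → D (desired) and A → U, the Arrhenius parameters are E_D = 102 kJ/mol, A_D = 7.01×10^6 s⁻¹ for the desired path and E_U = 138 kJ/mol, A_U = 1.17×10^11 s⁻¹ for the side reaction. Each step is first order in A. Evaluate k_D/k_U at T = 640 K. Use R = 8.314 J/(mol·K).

0.0520

With equal orders, S_{D/U} = k_D/k_U = (A_D/A_U)·exp[(E_U−E_D)/(RT)].
(E_U−E_D)/(RT) = (138−102)×10³/(8.314×640) = 36000/5321 = 6.766.
k_D/k_U = (7.01×10^6/1.17×10^11)·exp(6.766) = 5.991×10^-5 × 867.6 = 0.0520.
Since E_D < E_U, lowering the temperature improves selectivity toward D.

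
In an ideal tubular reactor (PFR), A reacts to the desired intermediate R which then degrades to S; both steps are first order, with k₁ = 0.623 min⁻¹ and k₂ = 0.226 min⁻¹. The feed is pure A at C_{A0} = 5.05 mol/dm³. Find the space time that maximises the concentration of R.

2.55 min

Setting dC_R/dτ = 0 gives τ_opt = ln(k₂/k₁)/(k₂−k₁).
= ln(0.226/0.623)/(0.226−0.623) = ln(0.3628)/-0.3970 = -1.014/-0.3970 = 2.55 min.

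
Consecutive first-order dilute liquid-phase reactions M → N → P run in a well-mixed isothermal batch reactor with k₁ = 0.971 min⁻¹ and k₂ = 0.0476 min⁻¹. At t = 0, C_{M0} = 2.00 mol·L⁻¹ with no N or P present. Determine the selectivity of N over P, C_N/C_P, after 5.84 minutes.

For first-order series with pure M initially, C_N(t) = k₁C_{M0}/(k₂−k₁)·(e^(−k₁t) − e^(−k₂t)).
e^(−k₁t) = e^(−0.971×5.84) = e^(−5.671) = 0.003446; e^(−k₂t) = e^(−0.2780) = 0.7573.
C_N = 0.971×2.00/(0.0476−0.971) × (0.003446−0.7573) = (-2.103)×(-0.7539) = 1.585 mol·L⁻¹.
C_M = C_{M0}e^(−k₁t) = 0.006891 mol·L⁻¹, so C_P = C_{M0}−C_M−C_N = 0.4077 mol·L⁻¹; C_N/C_P = 3.89.

3.89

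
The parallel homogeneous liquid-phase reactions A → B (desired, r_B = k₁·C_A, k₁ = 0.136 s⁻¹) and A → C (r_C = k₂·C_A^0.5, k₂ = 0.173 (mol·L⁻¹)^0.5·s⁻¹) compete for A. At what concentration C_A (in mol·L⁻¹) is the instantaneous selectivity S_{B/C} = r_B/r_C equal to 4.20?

28.5 mol·L⁻¹

S_{B/C} = (k₁/k₂)·C_A^0.5 ⇒ C_A = (S·k₂/k₁)^(2).
= (4.20×0.173/0.136)^(2) = (5.343)^(2) = 28.5 mol·L⁻¹.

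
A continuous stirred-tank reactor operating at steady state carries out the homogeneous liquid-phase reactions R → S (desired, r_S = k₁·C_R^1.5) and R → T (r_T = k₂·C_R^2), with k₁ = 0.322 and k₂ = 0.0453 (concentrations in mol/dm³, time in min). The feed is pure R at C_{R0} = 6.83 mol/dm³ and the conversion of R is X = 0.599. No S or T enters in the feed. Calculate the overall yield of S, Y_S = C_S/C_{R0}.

0.486

Exit C_R = C_{R0}(1−X) = 6.83×0.401 = 2.739 mol/dm³.
A CSTR operates uniformly at the exit composition, giving r_S = 1.459 and r_T = 0.3398 (each k·C_R^n at C_R = 2.739).
Fraction of consumed R going to S: r_S/(r_S+r_T) = 0.8111.
C_S = 0.8111·C_{R0}·X = 0.8111×6.83×0.599 = 3.32 mol/dm³; Y_S = C_S/C_{R0} = 0.486.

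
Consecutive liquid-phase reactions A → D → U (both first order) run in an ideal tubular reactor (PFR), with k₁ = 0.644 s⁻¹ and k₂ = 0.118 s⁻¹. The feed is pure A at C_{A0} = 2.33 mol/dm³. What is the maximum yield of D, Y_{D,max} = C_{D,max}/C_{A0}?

0.683

Evaluating C_D at τ_opt = ln(k₂/k₁)/(k₂−k₁) gives C_{D,max}/C_{A0} = (k₁/k₂)^[k₂/(k₂−k₁)].
= (0.644/0.118)^(0.118/(0.118−0.644)) = (5.458)^(-0.2243) = 0.6834.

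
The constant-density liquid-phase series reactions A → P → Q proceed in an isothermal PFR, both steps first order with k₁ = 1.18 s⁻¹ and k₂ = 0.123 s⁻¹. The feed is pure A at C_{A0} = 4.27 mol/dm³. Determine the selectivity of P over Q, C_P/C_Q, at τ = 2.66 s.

The intermediate concentration in a first-order A→B→C sequence is C_P = k₁C_{A0}(e^(−k₁τ) − e^(−k₂τ))/(k₂−k₁).
e^(−k₁τ) = e^(−1.18×2.66) = e^(−3.139) = 0.04333; e^(−k₂τ) = e^(−0.3272) = 0.7210.
C_P = 1.18×4.27/(0.123−1.18) × (0.04333−0.7210) = (-4.767)×(-0.6776) = 3.230 mol/dm³.
C_A = C_{A0}e^(−k₁τ) = 0.1850 mol/dm³, so C_Q = C_{A0}−C_A−C_P = 0.8548 mol/dm³; C_P/C_Q = 3.78.

3.78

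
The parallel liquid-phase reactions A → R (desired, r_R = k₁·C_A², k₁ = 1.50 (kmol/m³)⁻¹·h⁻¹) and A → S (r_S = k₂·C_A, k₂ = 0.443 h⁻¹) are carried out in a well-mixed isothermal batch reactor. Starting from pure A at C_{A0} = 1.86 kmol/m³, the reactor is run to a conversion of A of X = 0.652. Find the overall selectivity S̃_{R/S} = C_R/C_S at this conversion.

3.96

C_A = C_{A0}(1−X) = 0.6473 kmol/m³.
Along a PFR/batch, dC_S/dC_A = −r_S/(r_R+r_S) = −k₂/(k₂+k₁·C_A).
Integrating from C_{A0} to C_A: C_S = (0.443/1.50)·ln[(0.443+1.50·1.86)/(0.443+1.50·0.647)] = 0.2953·ln(3.233/1.414) = 0.2443 kmol/m³.
Then C_R = (C_{A0}−C_A) − C_S = 1.213 − 0.2443 = 0.9685 kmol/m³.
S̃_{R/S} = C_R/C_S = 0.9685/0.2443 = 3.96.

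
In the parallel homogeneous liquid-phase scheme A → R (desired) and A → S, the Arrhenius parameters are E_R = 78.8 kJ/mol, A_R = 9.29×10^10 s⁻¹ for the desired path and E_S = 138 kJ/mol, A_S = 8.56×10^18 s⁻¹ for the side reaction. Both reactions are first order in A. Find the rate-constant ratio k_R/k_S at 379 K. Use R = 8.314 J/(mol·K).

1.57

k_R/k_S = (A_R/A_S)·exp[−(E_R−E_S)/(RT)] = (A_R/A_S)·exp[(E_S−E_R)/(RT)].
(E_S−E_R)/(RT) = (138−78.8)×10³/(8.314×379) = 59200/3151 = 18.79.
k_R/k_S = (9.29×10^10/8.56×10^18)·exp(18.79) = 1.085×10^-8 × 1.443×10^8 = 1.57.
Since E_R < E_S, lowering the temperature improves selectivity toward R.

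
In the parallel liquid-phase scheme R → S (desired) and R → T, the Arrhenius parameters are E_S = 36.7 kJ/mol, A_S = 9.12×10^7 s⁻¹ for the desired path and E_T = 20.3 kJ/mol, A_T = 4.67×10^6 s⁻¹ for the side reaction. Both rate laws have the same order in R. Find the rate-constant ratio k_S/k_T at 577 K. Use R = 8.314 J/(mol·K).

0.640

Since both paths have the same order in R, the concentration cancels and S_{S/T} = k_S/k_T = (A_S/A_T)·exp[(E_T−E_S)/(RT)].
(E_T−E_S)/(RT) = (20.3−36.7)×10³/(8.314×577) = -16400/4797 = -3.419.
k_S/k_T = (9.12×10^7/4.67×10^6)·exp(-3.419) = 19.53 × 0.03276 = 0.640.
Since E_S > E_T, raising the temperature improves selectivity toward S.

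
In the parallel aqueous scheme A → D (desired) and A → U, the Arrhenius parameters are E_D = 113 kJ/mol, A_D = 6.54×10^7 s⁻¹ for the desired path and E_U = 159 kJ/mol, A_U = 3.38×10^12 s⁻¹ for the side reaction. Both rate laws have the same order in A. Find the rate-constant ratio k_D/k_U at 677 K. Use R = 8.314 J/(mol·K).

0.0685

With equal orders, S_{D/U} = k_D/k_U = (A_D/A_U)·exp[(E_U−E_D)/(RT)].
(E_U−E_D)/(RT) = (159−113)×10³/(8.314×677) = 46000/5629 = 8.173.
k_D/k_U = (6.54×10^7/3.38×10^12)·exp(8.173) = 1.935×10^-5 × 3542 = 0.0685.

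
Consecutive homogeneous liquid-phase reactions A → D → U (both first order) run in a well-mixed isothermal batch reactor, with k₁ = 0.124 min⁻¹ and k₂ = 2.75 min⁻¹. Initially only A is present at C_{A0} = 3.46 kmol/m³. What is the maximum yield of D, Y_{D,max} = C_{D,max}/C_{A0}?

Evaluating C_D at t_opt = ln(k₂/k₁)/(k₂−k₁) gives C_{D,max}/C_{A0} = (k₁/k₂)^[k₂/(k₂−k₁)].
= (0.124/2.75)^(2.75/(2.75−0.124)) = (0.04509)^(1.047) = 0.03895.

0.0390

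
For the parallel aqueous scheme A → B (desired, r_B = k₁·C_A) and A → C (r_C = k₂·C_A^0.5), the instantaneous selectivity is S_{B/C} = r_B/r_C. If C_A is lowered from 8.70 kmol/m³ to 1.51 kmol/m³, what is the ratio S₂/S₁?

0.417

S_{B/C} = (k₁/k₂)·C_A^0.5, so S₂/S₁ = (C_{A,2}/C_{A,1})^0.5.
= (1.51/8.70)^0.5 = (0.1736)^0.5 = 0.417.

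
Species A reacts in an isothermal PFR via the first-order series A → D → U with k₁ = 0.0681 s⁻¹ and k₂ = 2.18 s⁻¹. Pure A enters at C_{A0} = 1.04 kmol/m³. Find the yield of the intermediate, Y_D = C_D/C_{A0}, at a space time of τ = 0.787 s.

Solving the coupled first-order balances gives C_D(τ) = [k₁/(k₂−k₁)]·C_{A0}·(e^(−k₁τ) − e^(−k₂τ)).
e^(−k₁τ) = e^(−0.0681×0.787) = e^(−0.05359) = 0.9478; e^(−k₂τ) = e^(−1.716) = 0.1798.
C_D = 0.0681×1.04/(2.18−0.0681) × (0.9478−0.1798) = 0.03354×0.7680 = 0.02575 kmol/m³.
Y_D = C_D/C_{A0} = 0.02575/1.04 = 0.0248.

0.0248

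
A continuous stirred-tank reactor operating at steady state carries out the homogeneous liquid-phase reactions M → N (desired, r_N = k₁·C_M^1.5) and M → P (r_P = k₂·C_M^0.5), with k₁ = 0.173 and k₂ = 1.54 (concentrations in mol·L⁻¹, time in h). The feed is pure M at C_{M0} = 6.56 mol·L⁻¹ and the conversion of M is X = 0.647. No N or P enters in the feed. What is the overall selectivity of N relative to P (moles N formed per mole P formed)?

Exit C_M = C_{M0}(1−X) = 6.56×0.353 = 2.316 mol·L⁻¹.
Rates in a CSTR are evaluated at the outlet concentration: r_N = 0.173×2.316^1.5 = 0.6096, r_P = 1.54×2.316^0.5 = 2.343.
Overall selectivity = C_N/C_P = r_Nτ/(r_Pτ) = r_N/r_P = 0.260.

0.260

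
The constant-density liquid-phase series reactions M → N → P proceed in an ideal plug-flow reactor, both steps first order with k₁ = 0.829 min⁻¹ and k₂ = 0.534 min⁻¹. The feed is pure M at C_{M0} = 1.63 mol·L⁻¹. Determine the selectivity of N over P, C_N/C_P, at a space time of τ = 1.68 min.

For first-order series with pure M initially, C_N(τ) = k₁C_{M0}/(k₂−k₁)·(e^(−k₁τ) − e^(−k₂τ)).
e^(−k₁τ) = e^(−0.829×1.68) = e^(−1.393) = 0.2484; e^(−k₂τ) = e^(−0.8971) = 0.4077.
C_N = 0.829×1.63/(0.534−0.829) × (0.2484−0.4077) = (-4.581)×(-0.1593) = 0.7299 mol·L⁻¹.
C_M = C_{M0}e^(−k₁τ) = 0.4049 mol·L⁻¹, so C_P = C_{M0}−C_M−C_N = 0.4952 mol·L⁻¹; C_N/C_P = 1.47.

1.47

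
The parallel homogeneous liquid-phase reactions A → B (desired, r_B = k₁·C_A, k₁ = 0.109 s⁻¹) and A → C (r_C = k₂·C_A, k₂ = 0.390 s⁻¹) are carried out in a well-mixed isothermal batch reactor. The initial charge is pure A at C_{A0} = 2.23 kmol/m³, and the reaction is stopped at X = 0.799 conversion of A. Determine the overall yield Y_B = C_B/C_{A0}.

C_A = C_{A0}(1−X) = 0.4482 kmol/m³.
Both paths are first order in A, so the instantaneous fraction to B is constant: dC_B/d(−C_A) = k₁/(k₁+k₂) = 0.2184.
C_B = 0.2184·(C_{A0}−C_A) = 0.2184×1.782 = 0.389 kmol/m³.
Y_B = C_B/C_{A0} = 0.3892/2.23 = 0.175.

0.175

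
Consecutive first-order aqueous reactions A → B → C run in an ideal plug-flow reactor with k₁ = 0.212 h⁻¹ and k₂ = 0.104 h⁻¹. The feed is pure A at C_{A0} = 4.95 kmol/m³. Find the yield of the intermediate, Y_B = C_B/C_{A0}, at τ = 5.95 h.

0.501

Solving the coupled first-order balances gives C_B(τ) = [k₁/(k₂−k₁)]·C_{A0}·(e^(−k₁τ) − e^(−k₂τ)).
e^(−k₁τ) = e^(−0.212×5.95) = e^(−1.261) = 0.2833; e^(−k₂τ) = e^(−0.6188) = 0.5386.
C_B = 0.212×4.95/(0.104−0.212) × (0.2833−0.5386) = (-9.717)×(-0.2553) = 2.481 kmol/m³.
Y_B = C_B/C_{A0} = 2.481/4.95 = 0.501.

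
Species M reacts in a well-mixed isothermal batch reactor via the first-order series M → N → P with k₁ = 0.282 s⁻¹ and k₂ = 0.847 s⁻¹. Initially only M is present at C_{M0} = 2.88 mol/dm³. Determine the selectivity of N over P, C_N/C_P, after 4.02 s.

The intermediate concentration in a first-order A→B→C sequence is C_N = k₁C_{M0}(e^(−k₁t) − e^(−k₂t))/(k₂−k₁).
e^(−k₁t) = e^(−0.282×4.02) = e^(−1.134) = 0.3219; e^(−k₂t) = e^(−3.405) = 0.03321.
C_N = 0.282×2.88/(0.847−0.282) × (0.3219−0.03321) = 1.437×0.2887 = 0.4149 mol/dm³.
C_M = C_{M0}e^(−k₁t) = 0.9270 mol/dm³, so C_P = C_{M0}−C_M−C_N = 1.538 mol/dm³; C_N/C_P = 0.270.

0.270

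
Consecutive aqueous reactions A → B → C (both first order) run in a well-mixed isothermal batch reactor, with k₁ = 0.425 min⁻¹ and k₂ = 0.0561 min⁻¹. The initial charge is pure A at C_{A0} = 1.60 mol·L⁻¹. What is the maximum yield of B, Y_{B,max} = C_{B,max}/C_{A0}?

For a first-order series the maximum intermediate yield is C_{B,max}/C_{A0} = (k₁/k₂)^[k₂/(k₂−k₁)].
= (0.425/0.0561)^(0.0561/(0.0561−0.425)) = (7.576)^(-0.1521) = 0.7350.

0.735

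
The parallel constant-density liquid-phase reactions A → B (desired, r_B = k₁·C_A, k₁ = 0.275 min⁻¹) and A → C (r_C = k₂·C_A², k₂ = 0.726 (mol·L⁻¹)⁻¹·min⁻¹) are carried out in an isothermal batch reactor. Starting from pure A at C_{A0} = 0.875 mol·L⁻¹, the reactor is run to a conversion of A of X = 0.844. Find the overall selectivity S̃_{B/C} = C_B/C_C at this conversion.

0.839

C_A = C_{A0}(1−X) = 0.1365 mol·L⁻¹.
Along a PFR/batch, dC_B/dC_A = −r_B/(r_B+r_C) = −k₁/(k₁+k₂·C_A).
Integrating from C_{A0} to C_A: C_B = (0.275/0.726)·ln[(0.275+0.726·0.875)/(0.275+0.726·0.137)] = 0.3788·ln(0.9103/0.3741) = 0.3368 mol·L⁻¹.
C_C = (C_{A0}−C_A)−C_B = 0.4017 mol·L⁻¹; S̃_{B/C} = 0.3368/0.4017 = 0.839.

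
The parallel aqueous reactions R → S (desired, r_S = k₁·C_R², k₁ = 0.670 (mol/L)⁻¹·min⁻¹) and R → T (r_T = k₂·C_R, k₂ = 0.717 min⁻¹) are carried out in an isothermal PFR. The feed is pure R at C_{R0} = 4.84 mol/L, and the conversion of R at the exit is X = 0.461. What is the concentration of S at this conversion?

1.72 mol/L

C_R = C_{R0}(1−X) = 2.609 mol/L.
Along a PFR/batch, dC_T/dC_R = −r_T/(r_S+r_T) = −k₂/(k₂+k₁·C_R).
Integrating from C_{R0} to C_R: C_T = (0.717/0.670)·ln[(0.717+0.670·4.84)/(0.717+0.670·2.61)] = 1.070·ln(3.960/2.465) = 0.5073 mol/L.
Then C_S = (C_{R0}−C_R) − C_T = 2.231 − 0.5073 = 1.724 mol/L.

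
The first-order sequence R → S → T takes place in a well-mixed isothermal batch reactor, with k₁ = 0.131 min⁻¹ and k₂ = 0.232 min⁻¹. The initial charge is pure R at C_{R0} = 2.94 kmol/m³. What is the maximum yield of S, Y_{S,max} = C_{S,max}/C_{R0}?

Evaluating C_S at t_opt = ln(k₂/k₁)/(k₂−k₁) gives C_{S,max}/C_{R0} = (k₁/k₂)^[k₂/(k₂−k₁)].
= (0.131/0.232)^(0.232/(0.232−0.131)) = (0.5647)^(2.297) = 0.2691.

0.269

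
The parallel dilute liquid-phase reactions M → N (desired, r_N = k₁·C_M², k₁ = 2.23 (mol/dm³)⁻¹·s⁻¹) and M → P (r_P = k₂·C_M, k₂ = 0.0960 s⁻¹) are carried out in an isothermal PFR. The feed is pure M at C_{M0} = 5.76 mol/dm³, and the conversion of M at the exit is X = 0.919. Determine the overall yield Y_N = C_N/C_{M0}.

0.901

C_M = C_{M0}(1−X) = 0.4666 mol/dm³.
Along a PFR/batch, dC_P/dC_M = −r_P/(r_N+r_P) = −k₂/(k₂+k₁·C_M).
Integrating from C_{M0} to C_M: C_P = (0.0960/2.23)·ln[(0.0960+2.23·5.76)/(0.0960+2.23·0.467)] = 0.04305·ln(12.94/1.136) = 0.1047 mol/dm³.
Then C_N = (C_{M0}−C_M) − C_P = 5.293 − 0.1047 = 5.189 mol/dm³.
Y_N = C_N/C_{M0} = 5.189/5.76 = 0.901.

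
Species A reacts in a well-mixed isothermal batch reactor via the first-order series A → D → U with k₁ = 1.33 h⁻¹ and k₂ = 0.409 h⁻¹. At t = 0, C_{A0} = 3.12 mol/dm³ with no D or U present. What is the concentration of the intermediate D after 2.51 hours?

1.45 mol/dm³

The intermediate concentration in a first-order A→B→C sequence is C_D = k₁C_{A0}(e^(−k₁t) − e^(−k₂t))/(k₂−k₁).
e^(−k₁t) = e^(−1.33×2.51) = e^(−3.338) = 0.03550; e^(−k₂t) = e^(−1.027) = 0.3582.
C_D = 1.33×3.12/(0.409−1.33) × (0.03550−0.3582) = (-4.506)×(-0.3227) = 1.454 mol/dm³.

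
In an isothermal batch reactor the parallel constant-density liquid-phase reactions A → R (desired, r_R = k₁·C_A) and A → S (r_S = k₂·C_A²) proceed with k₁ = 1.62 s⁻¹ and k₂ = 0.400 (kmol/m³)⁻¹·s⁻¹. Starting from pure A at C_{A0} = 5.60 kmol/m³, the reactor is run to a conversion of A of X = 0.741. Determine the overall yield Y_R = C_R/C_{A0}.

C_A = C_{A0}(1−X) = 1.450 kmol/m³.
Along a PFR/batch, dC_R/dC_A = −r_R/(r_R+r_S) = −k₁/(k₁+k₂·C_A).
Integrating from C_{A0} to C_A: C_R = (1.62/0.400)·ln[(1.62+0.400·5.60)/(1.62+0.400·1.45)] = 4.050·ln(3.860/2.200) = 2.277 kmol/m³.
Y_R = C_R/C_{A0} = 2.277/5.60 = 0.407.

0.407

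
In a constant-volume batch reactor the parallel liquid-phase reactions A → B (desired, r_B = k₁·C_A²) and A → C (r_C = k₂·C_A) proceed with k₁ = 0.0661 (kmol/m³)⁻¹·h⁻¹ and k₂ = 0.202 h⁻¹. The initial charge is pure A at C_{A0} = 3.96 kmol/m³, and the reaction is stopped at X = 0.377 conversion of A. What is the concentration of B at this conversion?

C_A = C_{A0}(1−X) = 2.467 kmol/m³.
Along a PFR/batch, dC_C/dC_A = −r_C/(r_B+r_C) = −k₂/(k₂+k₁·C_A).
Integrating from C_{A0} to C_A: C_C = (0.202/0.0661)·ln[(0.202+0.0661·3.96)/(0.202+0.0661·2.47)] = 3.056·ln(0.4638/0.3651) = 0.7312 kmol/m³.
Then C_B = (C_{A0}−C_A) − C_C = 1.493 − 0.7312 = 0.7618 kmol/m³.

0.762 kmol/m³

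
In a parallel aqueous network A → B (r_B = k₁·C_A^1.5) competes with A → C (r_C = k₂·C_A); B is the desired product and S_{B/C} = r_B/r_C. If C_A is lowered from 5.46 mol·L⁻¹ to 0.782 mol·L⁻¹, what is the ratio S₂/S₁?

0.378

S_{B/C} = (k₁/k₂)·C_A^0.5, so S₂/S₁ = (C_{A,2}/C_{A,1})^0.5.
= (0.782/5.46)^0.5 = (0.1432)^0.5 = 0.378.
Selectivity toward B falls as C_A falls — high-concentration operation is favoured.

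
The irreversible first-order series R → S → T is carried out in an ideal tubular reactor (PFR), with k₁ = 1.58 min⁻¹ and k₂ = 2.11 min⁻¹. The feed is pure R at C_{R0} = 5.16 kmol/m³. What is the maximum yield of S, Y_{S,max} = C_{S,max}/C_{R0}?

0.316

For a first-order series the maximum intermediate yield is C_{S,max}/C_{R0} = (k₁/k₂)^[k₂/(k₂−k₁)].
= (1.58/2.11)^(2.11/(2.11−1.58)) = (0.7488)^(3.981) = 0.3161.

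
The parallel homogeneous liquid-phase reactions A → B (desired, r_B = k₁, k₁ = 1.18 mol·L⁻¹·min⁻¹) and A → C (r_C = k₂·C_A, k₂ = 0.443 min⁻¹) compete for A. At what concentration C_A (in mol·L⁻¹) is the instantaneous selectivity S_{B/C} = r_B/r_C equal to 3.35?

S_{B/C} = (k₁/k₂)·C_A⁻¹ ⇒ C_A = (S·k₂/k₁)^(-1).
= (3.35×0.443/1.18)^(-1) = (1.258)^(-1) = 0.795 mol·L⁻¹.

0.795 mol·L⁻¹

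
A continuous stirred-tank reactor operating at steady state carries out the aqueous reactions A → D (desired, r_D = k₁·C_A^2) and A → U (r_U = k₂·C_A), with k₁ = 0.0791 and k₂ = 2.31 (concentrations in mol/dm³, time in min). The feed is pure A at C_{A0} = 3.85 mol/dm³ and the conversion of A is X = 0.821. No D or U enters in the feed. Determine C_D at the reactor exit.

Exit C_A = C_{A0}(1−X) = 3.85×0.179 = 0.6892 mol/dm³.
A CSTR operates uniformly at the exit composition, giving r_D = 0.03757 and r_U = 1.592 (each k·C_A^n at C_A = 0.6892).
Fraction of consumed A going to D: r_D/(r_D+r_U) = 0.02305.
C_D = 0.02305·C_{A0}·X = 0.02305×3.85×0.821 = 0.0729 mol/dm³.

0.0729 mol/dm³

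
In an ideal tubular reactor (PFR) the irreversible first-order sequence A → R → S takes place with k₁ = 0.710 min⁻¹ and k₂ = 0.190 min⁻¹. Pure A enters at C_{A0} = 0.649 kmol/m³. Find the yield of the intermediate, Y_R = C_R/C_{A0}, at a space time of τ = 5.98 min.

Solving the coupled first-order balances gives C_R(τ) = [k₁/(k₂−k₁)]·C_{A0}·(e^(−k₁τ) − e^(−k₂τ)).
e^(−k₁τ) = e^(−0.710×5.98) = e^(−4.246) = 0.01432; e^(−k₂τ) = e^(−1.136) = 0.3210.
C_R = 0.710×0.649/(0.190−0.710) × (0.01432−0.3210) = (-0.8861)×(-0.3067) = 0.2718 kmol/m³.
Y_R = C_R/C_{A0} = 0.2718/0.649 = 0.419.

0.419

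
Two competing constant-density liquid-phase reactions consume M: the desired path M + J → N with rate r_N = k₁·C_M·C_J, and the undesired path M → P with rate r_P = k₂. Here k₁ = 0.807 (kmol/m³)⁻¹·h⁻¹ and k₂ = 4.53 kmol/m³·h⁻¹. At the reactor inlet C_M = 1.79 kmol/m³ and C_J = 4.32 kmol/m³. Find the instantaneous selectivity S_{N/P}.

S_{N/P} = r_N/r_P = (k₁·C_M·C_J)/(k₂) = (k₁/k₂)·C_M·C_J.
= (0.807×1.790×4.320) / (4.53) = 6.240/4.530 = 1.38.
Since the desired path is higher order in M, keeping C_M high (PFR or concentrated feed) favours N.

1.38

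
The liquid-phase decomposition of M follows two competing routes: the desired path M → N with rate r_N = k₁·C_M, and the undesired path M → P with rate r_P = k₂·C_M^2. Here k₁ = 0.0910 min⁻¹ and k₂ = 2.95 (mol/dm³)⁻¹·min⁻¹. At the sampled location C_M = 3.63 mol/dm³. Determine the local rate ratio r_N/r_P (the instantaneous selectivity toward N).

S_{N/P} = r_N/r_P = (k₁·C_M)/(k₂·C_M^2) = (k₁/k₂)·C_M⁻¹.
= (0.0910×3.630) / (2.95×3.630^2) = 0.3303/38.87 = 0.00850.
The undesired path is higher order in M, so low C_M (CSTR or dilute feed) favours N.

0.00850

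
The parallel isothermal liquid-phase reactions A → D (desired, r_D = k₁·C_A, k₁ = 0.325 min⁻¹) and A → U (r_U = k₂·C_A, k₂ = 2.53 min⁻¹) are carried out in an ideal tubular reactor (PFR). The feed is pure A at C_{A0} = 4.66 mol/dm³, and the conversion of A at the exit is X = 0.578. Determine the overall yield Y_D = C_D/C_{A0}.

C_A = C_{A0}(1−X) = 1.967 mol/dm³.
Both paths are first order in A, so the instantaneous fraction to D is constant: dC_D/d(−C_A) = k₁/(k₁+k₂) = 0.1138.
C_D = 0.1138·(C_{A0}−C_A) = 0.1138×2.693 = 0.307 mol/dm³.
Y_D = C_D/C_{A0} = 0.3066/4.66 = 0.0658.

0.0658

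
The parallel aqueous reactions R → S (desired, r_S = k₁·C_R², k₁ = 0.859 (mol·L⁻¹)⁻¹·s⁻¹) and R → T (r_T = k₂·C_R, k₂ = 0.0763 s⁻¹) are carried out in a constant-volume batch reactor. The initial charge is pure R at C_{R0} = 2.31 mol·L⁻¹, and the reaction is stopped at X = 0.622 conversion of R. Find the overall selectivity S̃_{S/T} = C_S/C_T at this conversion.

16.7

C_R = C_{R0}(1−X) = 0.8732 mol·L⁻¹.
Along a PFR/batch, dC_T/dC_R = −r_T/(r_S+r_T) = −k₂/(k₂+k₁·C_R).
Integrating from C_{R0} to C_R: C_T = (0.0763/0.859)·ln[(0.0763+0.859·2.31)/(0.0763+0.859·0.873)] = 0.08882·ln(2.061/0.8264) = 0.08116 mol·L⁻¹.
Then C_S = (C_{R0}−C_R) − C_T = 1.437 − 0.08116 = 1.356 mol·L⁻¹.
S̃_{S/T} = C_S/C_T = 1.356/0.08116 = 16.7.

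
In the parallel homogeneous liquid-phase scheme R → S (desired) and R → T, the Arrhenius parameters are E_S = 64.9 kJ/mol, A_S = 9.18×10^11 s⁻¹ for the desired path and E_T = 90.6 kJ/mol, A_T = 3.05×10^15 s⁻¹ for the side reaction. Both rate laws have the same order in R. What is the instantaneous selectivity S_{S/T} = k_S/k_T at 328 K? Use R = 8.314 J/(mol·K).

3.73

Since both paths have the same order in R, the concentration cancels and S_{S/T} = k_S/k_T = (A_S/A_T)·exp[(E_T−E_S)/(RT)].
(E_T−E_S)/(RT) = (90.6−64.9)×10³/(8.314×328) = 25700/2727 = 9.424.
k_S/k_T = (9.18×10^11/3.05×10^15)·exp(9.424) = 3.010×10^-4 × 12386 = 3.73.
Since E_S < E_T, lowering the temperature improves selectivity toward S.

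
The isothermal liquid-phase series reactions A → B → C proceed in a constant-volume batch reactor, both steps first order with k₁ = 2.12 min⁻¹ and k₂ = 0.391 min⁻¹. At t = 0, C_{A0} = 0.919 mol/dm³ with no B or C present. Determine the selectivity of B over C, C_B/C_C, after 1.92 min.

1.31

The intermediate concentration in a first-order A→B→C sequence is C_B = k₁C_{A0}(e^(−k₁t) − e^(−k₂t))/(k₂−k₁).
e^(−k₁t) = e^(−2.12×1.92) = e^(−4.070) = 0.01707; e^(−k₂t) = e^(−0.7507) = 0.4720.
C_B = 2.12×0.919/(0.391−2.12) × (0.01707−0.4720) = (-1.127)×(-0.4550) = 0.5127 mol/dm³.
C_A = C_{A0}e^(−k₁t) = 0.01569 mol/dm³, so C_C = C_{A0}−C_A−C_B = 0.3907 mol/dm³; C_B/C_C = 1.31.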